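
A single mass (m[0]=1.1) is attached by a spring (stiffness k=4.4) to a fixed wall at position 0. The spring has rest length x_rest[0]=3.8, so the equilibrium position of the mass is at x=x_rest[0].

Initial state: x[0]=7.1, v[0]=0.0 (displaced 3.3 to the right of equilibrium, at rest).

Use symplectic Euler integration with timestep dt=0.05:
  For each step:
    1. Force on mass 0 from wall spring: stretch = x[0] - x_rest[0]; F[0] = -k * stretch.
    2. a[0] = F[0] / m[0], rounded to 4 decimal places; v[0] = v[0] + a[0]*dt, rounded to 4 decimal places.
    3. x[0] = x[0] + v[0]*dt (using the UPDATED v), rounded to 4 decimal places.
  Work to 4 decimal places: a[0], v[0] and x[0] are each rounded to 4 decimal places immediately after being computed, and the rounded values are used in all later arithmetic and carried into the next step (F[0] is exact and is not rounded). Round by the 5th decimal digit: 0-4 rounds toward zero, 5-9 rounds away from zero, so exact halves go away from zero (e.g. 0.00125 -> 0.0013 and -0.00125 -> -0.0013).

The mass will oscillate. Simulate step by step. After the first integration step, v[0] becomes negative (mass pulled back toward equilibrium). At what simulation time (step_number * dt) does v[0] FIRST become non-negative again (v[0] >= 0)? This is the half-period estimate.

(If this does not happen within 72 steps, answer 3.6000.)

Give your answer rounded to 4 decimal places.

Step 0: x=[7.1000] v=[0.0000]
Step 1: x=[7.0670] v=[-0.6600]
Step 2: x=[7.0013] v=[-1.3134]
Step 3: x=[6.9036] v=[-1.9537]
Step 4: x=[6.7749] v=[-2.5744]
Step 5: x=[6.6164] v=[-3.1694]
Step 6: x=[6.4298] v=[-3.7327]
Step 7: x=[6.2169] v=[-4.2587]
Step 8: x=[5.9798] v=[-4.7421]
Step 9: x=[5.7209] v=[-5.1781]
Step 10: x=[5.4428] v=[-5.5623]
Step 11: x=[5.1483] v=[-5.8909]
Step 12: x=[4.8403] v=[-6.1606]
Step 13: x=[4.5219] v=[-6.3687]
Step 14: x=[4.1962] v=[-6.5131]
Step 15: x=[3.8666] v=[-6.5923]
Step 16: x=[3.5363] v=[-6.6056]
Step 17: x=[3.2087] v=[-6.5529]
Step 18: x=[2.8870] v=[-6.4346]
Step 19: x=[2.5744] v=[-6.2520]
Step 20: x=[2.2741] v=[-6.0069]
Step 21: x=[1.9890] v=[-5.7017]
Step 22: x=[1.7220] v=[-5.3395]
Step 23: x=[1.4758] v=[-4.9239]
Step 24: x=[1.2528] v=[-4.4591]
Step 25: x=[1.0553] v=[-3.9497]
Step 26: x=[0.8853] v=[-3.4008]
Step 27: x=[0.7444] v=[-2.8179]
Step 28: x=[0.6341] v=[-2.2068]
Step 29: x=[0.5554] v=[-1.5736]
Step 30: x=[0.5092] v=[-0.9247]
Step 31: x=[0.4959] v=[-0.2665]
Step 32: x=[0.5156] v=[0.3943]
First v>=0 after going negative at step 32, time=1.6000

Answer: 1.6000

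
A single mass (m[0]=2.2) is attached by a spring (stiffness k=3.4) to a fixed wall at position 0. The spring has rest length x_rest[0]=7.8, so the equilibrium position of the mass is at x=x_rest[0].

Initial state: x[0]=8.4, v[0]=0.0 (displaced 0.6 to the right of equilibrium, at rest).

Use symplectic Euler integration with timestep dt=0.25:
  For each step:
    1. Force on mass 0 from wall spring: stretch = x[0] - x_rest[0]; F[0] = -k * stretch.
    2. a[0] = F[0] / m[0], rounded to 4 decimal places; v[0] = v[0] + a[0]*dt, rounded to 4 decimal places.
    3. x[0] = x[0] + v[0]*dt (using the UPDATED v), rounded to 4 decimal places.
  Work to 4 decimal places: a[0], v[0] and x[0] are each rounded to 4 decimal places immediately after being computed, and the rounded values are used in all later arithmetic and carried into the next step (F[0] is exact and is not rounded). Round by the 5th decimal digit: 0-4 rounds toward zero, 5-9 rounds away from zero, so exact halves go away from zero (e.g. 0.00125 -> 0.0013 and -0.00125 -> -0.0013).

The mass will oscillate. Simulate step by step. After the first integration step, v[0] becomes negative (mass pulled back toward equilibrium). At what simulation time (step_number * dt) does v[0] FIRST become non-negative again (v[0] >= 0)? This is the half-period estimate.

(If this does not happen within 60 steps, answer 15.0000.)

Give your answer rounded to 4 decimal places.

Step 0: x=[8.4000] v=[0.0000]
Step 1: x=[8.3421] v=[-0.2318]
Step 2: x=[8.2318] v=[-0.4413]
Step 3: x=[8.0798] v=[-0.6081]
Step 4: x=[7.9008] v=[-0.7162]
Step 5: x=[7.7120] v=[-0.7552]
Step 6: x=[7.5317] v=[-0.7212]
Step 7: x=[7.3773] v=[-0.6176]
Step 8: x=[7.2637] v=[-0.4543]
Step 9: x=[7.2019] v=[-0.2471]
Step 10: x=[7.1979] v=[-0.0160]
Step 11: x=[7.2521] v=[0.2166]
First v>=0 after going negative at step 11, time=2.7500

Answer: 2.7500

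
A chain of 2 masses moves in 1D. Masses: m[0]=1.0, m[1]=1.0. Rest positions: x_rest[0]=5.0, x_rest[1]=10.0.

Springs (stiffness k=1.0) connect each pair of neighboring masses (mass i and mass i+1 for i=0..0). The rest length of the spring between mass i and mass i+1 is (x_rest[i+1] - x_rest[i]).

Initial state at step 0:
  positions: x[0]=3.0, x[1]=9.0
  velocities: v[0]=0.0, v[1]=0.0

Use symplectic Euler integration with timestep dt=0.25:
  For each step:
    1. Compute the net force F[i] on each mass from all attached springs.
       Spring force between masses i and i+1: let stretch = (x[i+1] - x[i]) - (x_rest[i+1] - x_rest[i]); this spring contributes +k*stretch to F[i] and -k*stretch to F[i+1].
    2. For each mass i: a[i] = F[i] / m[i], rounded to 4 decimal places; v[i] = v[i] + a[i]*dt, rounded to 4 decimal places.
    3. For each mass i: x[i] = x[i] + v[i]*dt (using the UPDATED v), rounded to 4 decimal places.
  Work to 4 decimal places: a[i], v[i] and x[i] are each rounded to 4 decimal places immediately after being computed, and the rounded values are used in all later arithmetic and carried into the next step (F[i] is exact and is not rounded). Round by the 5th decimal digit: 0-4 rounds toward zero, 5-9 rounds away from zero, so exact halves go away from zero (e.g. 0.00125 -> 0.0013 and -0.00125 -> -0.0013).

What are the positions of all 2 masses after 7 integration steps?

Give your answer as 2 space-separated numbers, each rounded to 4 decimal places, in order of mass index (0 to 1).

Step 0: x=[3.0000 9.0000] v=[0.0000 0.0000]
Step 1: x=[3.0625 8.9375] v=[0.2500 -0.2500]
Step 2: x=[3.1797 8.8203] v=[0.4688 -0.4688]
Step 3: x=[3.3370 8.6631] v=[0.6290 -0.6290]
Step 4: x=[3.5146 8.4855] v=[0.7105 -0.7105]
Step 5: x=[3.6904 8.3097] v=[0.7032 -0.7032]
Step 6: x=[3.8424 8.1577] v=[0.6080 -0.6080]
Step 7: x=[3.9516 8.0485] v=[0.4368 -0.4368]

Answer: 3.9516 8.0485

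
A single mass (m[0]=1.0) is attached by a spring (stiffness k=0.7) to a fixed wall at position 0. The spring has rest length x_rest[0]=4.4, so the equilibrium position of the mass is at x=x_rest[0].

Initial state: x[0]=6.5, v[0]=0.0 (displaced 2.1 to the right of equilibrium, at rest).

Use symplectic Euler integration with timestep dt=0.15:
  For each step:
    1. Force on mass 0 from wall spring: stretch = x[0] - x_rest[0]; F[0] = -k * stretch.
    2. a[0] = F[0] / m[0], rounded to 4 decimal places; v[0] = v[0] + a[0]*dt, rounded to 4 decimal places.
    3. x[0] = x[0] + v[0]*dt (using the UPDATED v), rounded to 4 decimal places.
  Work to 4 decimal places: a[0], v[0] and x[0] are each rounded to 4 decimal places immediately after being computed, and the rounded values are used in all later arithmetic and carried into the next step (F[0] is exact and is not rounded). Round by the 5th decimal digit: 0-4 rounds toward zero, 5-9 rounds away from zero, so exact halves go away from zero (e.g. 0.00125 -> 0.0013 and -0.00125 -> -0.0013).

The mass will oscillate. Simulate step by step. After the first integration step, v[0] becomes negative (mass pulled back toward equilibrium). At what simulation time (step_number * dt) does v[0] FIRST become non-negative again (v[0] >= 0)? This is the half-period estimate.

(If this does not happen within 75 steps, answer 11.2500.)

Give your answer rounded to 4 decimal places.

Answer: 3.9000

Derivation:
Step 0: x=[6.5000] v=[0.0000]
Step 1: x=[6.4669] v=[-0.2205]
Step 2: x=[6.4013] v=[-0.4375]
Step 3: x=[6.3042] v=[-0.6476]
Step 4: x=[6.1771] v=[-0.8475]
Step 5: x=[6.0220] v=[-1.0341]
Step 6: x=[5.8413] v=[-1.2044]
Step 7: x=[5.6379] v=[-1.3557]
Step 8: x=[5.4150] v=[-1.4857]
Step 9: x=[5.1762] v=[-1.5923]
Step 10: x=[4.9251] v=[-1.6738]
Step 11: x=[4.6658] v=[-1.7289]
Step 12: x=[4.4023] v=[-1.7568]
Step 13: x=[4.1388] v=[-1.7570]
Step 14: x=[3.8794] v=[-1.7296]
Step 15: x=[3.6282] v=[-1.6749]
Step 16: x=[3.3891] v=[-1.5939]
Step 17: x=[3.1659] v=[-1.4878]
Step 18: x=[2.9622] v=[-1.3582]
Step 19: x=[2.7811] v=[-1.2072]
Step 20: x=[2.6255] v=[-1.0372]
Step 21: x=[2.4979] v=[-0.8509]
Step 22: x=[2.4002] v=[-0.6512]
Step 23: x=[2.3340] v=[-0.4412]
Step 24: x=[2.3004] v=[-0.2243]
Step 25: x=[2.2998] v=[-0.0038]
Step 26: x=[2.3323] v=[0.2167]
First v>=0 after going negative at step 26, time=3.9000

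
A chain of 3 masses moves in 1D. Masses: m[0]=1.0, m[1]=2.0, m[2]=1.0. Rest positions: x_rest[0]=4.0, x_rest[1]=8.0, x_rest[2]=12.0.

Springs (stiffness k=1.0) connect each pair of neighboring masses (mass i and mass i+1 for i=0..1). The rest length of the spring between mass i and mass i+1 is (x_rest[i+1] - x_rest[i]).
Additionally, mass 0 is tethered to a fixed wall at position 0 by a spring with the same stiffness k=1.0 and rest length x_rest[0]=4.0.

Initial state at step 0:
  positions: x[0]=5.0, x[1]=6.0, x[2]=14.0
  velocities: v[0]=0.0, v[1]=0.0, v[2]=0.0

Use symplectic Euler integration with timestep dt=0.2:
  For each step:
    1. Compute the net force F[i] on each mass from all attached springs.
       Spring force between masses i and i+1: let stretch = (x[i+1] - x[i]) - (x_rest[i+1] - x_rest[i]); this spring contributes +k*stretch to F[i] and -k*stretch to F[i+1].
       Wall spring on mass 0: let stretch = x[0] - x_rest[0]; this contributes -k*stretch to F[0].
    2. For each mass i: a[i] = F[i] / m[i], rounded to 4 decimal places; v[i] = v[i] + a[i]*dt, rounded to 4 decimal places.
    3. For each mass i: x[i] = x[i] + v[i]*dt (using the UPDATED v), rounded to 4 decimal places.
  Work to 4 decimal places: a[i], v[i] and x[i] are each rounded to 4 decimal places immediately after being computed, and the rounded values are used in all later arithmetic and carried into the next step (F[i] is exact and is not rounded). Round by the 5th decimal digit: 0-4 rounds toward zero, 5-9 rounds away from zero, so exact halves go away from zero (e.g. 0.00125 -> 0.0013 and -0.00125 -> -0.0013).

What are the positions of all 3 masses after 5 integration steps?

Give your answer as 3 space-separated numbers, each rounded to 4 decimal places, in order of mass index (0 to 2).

Step 0: x=[5.0000 6.0000 14.0000] v=[0.0000 0.0000 0.0000]
Step 1: x=[4.8400 6.1400 13.8400] v=[-0.8000 0.7000 -0.8000]
Step 2: x=[4.5384 6.4080 13.5320] v=[-1.5080 1.3400 -1.5400]
Step 3: x=[4.1300 6.7811 13.0990] v=[-2.0418 1.8654 -2.1648]
Step 4: x=[3.6625 7.2275 12.5733] v=[-2.3376 2.2321 -2.6284]
Step 5: x=[3.1911 7.7095 11.9938] v=[-2.3571 2.4102 -2.8976]

Answer: 3.1911 7.7095 11.9938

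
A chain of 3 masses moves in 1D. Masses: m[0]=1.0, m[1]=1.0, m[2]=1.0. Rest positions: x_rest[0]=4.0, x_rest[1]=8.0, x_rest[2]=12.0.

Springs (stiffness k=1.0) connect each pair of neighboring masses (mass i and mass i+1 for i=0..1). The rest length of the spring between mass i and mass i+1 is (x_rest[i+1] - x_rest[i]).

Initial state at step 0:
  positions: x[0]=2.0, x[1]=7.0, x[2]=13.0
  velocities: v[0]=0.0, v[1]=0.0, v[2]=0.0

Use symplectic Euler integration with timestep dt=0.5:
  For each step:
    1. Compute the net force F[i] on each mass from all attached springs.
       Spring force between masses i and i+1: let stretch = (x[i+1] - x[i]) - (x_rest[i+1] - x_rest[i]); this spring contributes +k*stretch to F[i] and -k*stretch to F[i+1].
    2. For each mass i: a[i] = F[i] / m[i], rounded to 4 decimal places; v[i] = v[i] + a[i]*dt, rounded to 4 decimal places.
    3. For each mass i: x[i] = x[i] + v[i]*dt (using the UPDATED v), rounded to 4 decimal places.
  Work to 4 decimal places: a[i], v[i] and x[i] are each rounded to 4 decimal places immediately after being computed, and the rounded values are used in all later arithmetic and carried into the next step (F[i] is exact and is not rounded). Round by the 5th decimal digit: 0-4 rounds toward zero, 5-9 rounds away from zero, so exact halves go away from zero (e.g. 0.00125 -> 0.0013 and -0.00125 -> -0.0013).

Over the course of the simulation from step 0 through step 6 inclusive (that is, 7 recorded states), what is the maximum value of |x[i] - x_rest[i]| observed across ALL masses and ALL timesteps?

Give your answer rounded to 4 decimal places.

Answer: 2.0761

Derivation:
Step 0: x=[2.0000 7.0000 13.0000] v=[0.0000 0.0000 0.0000]
Step 1: x=[2.2500 7.2500 12.5000] v=[0.5000 0.5000 -1.0000]
Step 2: x=[2.7500 7.5625 11.6875] v=[1.0000 0.6250 -1.6250]
Step 3: x=[3.4532 7.7032 10.8438] v=[1.4063 0.2813 -1.6875]
Step 4: x=[4.2189 7.5665 10.2149] v=[1.5313 -0.2734 -1.2578]
Step 5: x=[4.8215 7.2550 9.9239] v=[1.2051 -0.6230 -0.5820]
Step 6: x=[5.0325 7.0024 9.9657] v=[0.4219 -0.5053 0.0836]
Max displacement = 2.0761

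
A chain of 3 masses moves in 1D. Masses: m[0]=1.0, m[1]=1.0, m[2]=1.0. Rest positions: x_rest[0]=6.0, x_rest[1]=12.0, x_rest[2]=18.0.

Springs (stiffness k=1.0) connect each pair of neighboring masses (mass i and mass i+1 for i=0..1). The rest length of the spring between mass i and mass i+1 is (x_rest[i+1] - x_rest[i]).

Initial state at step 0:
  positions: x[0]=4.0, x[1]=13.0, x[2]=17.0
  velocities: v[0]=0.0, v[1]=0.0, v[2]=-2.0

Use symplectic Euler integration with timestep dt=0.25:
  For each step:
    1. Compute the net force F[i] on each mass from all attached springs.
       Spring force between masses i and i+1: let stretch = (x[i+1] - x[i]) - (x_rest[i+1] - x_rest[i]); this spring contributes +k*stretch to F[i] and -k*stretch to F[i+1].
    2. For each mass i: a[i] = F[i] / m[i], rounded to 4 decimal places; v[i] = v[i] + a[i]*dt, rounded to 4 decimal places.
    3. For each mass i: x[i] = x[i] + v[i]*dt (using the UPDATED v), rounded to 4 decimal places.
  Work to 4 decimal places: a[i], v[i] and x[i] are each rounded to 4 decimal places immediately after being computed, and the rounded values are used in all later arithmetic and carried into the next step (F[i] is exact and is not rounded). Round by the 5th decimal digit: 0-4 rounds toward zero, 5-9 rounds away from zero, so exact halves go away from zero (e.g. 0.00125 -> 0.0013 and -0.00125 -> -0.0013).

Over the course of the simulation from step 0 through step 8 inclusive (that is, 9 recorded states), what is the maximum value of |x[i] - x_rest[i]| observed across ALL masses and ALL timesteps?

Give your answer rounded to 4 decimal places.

Step 0: x=[4.0000 13.0000 17.0000] v=[0.0000 0.0000 -2.0000]
Step 1: x=[4.1875 12.6875 16.6250] v=[0.7500 -1.2500 -1.5000]
Step 2: x=[4.5313 12.0899 16.3789] v=[1.3750 -2.3906 -0.9844]
Step 3: x=[4.9725 11.2879 16.2397] v=[1.7647 -3.2080 -0.5567]
Step 4: x=[5.4334 10.4007 16.1660] v=[1.8436 -3.5489 -0.2947]
Step 5: x=[5.8298 9.5634 16.1070] v=[1.5854 -3.3494 -0.2360]
Step 6: x=[6.0845 8.9017 16.0140] v=[1.0188 -2.6469 -0.3719]
Step 7: x=[6.1403 8.5084 15.8515] v=[0.2231 -1.5731 -0.6500]
Step 8: x=[5.9691 8.4261 15.6051] v=[-0.6849 -0.3294 -0.9858]
Max displacement = 3.5739

Answer: 3.5739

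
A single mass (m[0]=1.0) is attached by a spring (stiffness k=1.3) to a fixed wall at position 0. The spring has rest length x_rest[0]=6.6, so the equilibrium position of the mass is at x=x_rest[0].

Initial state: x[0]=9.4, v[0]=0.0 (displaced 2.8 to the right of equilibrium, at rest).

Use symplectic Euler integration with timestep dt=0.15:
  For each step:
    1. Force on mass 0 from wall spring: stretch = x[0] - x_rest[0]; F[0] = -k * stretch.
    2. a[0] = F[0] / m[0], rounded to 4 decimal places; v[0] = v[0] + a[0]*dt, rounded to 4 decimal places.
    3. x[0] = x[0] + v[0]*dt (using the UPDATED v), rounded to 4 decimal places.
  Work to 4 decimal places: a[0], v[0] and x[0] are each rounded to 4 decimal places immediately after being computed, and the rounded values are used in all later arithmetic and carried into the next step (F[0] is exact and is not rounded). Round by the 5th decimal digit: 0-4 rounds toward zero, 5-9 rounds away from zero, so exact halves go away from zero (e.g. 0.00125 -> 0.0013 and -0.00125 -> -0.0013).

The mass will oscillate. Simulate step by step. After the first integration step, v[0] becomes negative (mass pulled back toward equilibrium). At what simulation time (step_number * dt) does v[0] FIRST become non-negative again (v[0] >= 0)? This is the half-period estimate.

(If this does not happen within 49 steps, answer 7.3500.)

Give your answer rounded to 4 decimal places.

Answer: 2.8500

Derivation:
Step 0: x=[9.4000] v=[0.0000]
Step 1: x=[9.3181] v=[-0.5460]
Step 2: x=[9.1567] v=[-1.0760]
Step 3: x=[8.9205] v=[-1.5746]
Step 4: x=[8.6164] v=[-2.0271]
Step 5: x=[8.2534] v=[-2.4203]
Step 6: x=[7.8420] v=[-2.7427]
Step 7: x=[7.3943] v=[-2.9849]
Step 8: x=[6.9233] v=[-3.1398]
Step 9: x=[6.4429] v=[-3.2028]
Step 10: x=[5.9671] v=[-3.1722]
Step 11: x=[5.5098] v=[-3.0488]
Step 12: x=[5.0844] v=[-2.8362]
Step 13: x=[4.7033] v=[-2.5407]
Step 14: x=[4.3777] v=[-2.1708]
Step 15: x=[4.1171] v=[-1.7375]
Step 16: x=[3.9291] v=[-1.2533]
Step 17: x=[3.8192] v=[-0.7325]
Step 18: x=[3.7907] v=[-0.1903]
Step 19: x=[3.8443] v=[0.3575]
First v>=0 after going negative at step 19, time=2.8500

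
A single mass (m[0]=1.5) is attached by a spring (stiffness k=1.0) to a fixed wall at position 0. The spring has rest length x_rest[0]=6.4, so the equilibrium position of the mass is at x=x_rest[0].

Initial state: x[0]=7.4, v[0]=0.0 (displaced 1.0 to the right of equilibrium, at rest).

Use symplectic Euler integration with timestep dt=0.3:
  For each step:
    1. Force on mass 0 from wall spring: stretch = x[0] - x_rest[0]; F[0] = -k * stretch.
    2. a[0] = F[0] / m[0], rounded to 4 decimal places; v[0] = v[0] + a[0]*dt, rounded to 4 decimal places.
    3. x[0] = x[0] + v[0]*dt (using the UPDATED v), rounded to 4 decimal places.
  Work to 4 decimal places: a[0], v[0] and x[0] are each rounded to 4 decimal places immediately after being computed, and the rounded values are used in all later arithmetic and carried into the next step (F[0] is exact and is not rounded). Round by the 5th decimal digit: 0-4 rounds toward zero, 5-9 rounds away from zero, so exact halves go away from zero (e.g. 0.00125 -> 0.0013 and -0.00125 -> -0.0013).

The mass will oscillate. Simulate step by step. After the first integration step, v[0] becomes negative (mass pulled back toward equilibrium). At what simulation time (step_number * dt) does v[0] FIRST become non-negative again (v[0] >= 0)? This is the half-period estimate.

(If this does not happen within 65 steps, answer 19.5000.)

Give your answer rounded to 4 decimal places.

Answer: 3.9000

Derivation:
Step 0: x=[7.4000] v=[0.0000]
Step 1: x=[7.3400] v=[-0.2000]
Step 2: x=[7.2236] v=[-0.3880]
Step 3: x=[7.0578] v=[-0.5527]
Step 4: x=[6.8525] v=[-0.6843]
Step 5: x=[6.6201] v=[-0.7748]
Step 6: x=[6.3745] v=[-0.8188]
Step 7: x=[6.1304] v=[-0.8137]
Step 8: x=[5.9025] v=[-0.7598]
Step 9: x=[5.7044] v=[-0.6603]
Step 10: x=[5.5480] v=[-0.5212]
Step 11: x=[5.4428] v=[-0.3508]
Step 12: x=[5.3950] v=[-0.1594]
Step 13: x=[5.4075] v=[0.0416]
First v>=0 after going negative at step 13, time=3.9000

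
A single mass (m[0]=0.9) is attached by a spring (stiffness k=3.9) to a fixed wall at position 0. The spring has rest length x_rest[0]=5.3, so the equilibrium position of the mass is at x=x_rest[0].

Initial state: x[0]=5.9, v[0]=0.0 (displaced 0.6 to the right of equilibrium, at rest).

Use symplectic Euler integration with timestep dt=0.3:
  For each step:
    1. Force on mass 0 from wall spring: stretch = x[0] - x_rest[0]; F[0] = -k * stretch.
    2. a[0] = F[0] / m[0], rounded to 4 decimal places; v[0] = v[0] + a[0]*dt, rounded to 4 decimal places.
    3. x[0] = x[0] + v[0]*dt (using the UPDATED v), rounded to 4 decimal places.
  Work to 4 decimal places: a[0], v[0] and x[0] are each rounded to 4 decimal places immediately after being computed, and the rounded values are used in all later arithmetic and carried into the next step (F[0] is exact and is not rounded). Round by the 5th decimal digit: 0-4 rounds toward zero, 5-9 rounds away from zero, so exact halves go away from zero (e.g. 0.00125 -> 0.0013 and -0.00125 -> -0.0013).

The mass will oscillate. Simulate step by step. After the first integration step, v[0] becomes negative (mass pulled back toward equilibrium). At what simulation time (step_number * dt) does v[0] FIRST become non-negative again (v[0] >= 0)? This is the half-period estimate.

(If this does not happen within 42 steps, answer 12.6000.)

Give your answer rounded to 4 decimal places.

Answer: 1.5000

Derivation:
Step 0: x=[5.9000] v=[0.0000]
Step 1: x=[5.6660] v=[-0.7800]
Step 2: x=[5.2893] v=[-1.2558]
Step 3: x=[4.9167] v=[-1.2419]
Step 4: x=[4.6936] v=[-0.7436]
Step 5: x=[4.7070] v=[0.0447]
First v>=0 after going negative at step 5, time=1.5000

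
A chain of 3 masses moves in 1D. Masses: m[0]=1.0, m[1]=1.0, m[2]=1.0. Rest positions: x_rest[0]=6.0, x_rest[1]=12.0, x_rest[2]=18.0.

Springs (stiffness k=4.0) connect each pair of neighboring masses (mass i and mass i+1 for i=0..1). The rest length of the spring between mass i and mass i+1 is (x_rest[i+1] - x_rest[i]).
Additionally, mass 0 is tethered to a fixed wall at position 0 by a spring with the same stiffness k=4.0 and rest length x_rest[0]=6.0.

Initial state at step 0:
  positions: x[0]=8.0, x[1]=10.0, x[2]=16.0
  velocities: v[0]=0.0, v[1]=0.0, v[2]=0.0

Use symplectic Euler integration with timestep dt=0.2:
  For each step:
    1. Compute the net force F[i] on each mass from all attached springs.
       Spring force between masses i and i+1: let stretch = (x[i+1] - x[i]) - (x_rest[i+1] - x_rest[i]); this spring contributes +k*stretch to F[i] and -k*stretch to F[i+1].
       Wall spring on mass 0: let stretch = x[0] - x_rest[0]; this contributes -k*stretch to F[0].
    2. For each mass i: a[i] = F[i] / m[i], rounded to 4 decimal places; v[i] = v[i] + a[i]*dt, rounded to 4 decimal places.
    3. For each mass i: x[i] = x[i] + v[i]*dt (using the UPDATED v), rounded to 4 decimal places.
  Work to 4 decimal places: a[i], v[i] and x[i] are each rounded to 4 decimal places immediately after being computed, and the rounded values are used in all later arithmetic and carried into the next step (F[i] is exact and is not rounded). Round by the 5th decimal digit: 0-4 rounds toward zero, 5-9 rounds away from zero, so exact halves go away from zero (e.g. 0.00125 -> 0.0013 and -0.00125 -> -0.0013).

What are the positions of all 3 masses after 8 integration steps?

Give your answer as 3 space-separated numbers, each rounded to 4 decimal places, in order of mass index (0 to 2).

Answer: 6.5995 10.0732 19.1268

Derivation:
Step 0: x=[8.0000 10.0000 16.0000] v=[0.0000 0.0000 0.0000]
Step 1: x=[7.0400 10.6400 16.0000] v=[-4.8000 3.2000 0.0000]
Step 2: x=[5.5296 11.5616 16.1024] v=[-7.5520 4.6080 0.5120]
Step 3: x=[4.0996 12.2446 16.4383] v=[-7.1501 3.4150 1.6794]
Step 4: x=[3.3168 12.2954 17.0632] v=[-3.9138 0.2540 3.1244]
Step 5: x=[3.4399 11.6725 17.8852] v=[0.6156 -3.1146 4.1102]
Step 6: x=[4.3299 10.7264 18.6732] v=[4.4498 -4.7305 3.9400]
Step 7: x=[5.5505 10.0283 19.1497] v=[6.1031 -3.4903 2.3826]
Step 8: x=[6.5995 10.0732 19.1268] v=[5.2449 0.2246 -0.1145]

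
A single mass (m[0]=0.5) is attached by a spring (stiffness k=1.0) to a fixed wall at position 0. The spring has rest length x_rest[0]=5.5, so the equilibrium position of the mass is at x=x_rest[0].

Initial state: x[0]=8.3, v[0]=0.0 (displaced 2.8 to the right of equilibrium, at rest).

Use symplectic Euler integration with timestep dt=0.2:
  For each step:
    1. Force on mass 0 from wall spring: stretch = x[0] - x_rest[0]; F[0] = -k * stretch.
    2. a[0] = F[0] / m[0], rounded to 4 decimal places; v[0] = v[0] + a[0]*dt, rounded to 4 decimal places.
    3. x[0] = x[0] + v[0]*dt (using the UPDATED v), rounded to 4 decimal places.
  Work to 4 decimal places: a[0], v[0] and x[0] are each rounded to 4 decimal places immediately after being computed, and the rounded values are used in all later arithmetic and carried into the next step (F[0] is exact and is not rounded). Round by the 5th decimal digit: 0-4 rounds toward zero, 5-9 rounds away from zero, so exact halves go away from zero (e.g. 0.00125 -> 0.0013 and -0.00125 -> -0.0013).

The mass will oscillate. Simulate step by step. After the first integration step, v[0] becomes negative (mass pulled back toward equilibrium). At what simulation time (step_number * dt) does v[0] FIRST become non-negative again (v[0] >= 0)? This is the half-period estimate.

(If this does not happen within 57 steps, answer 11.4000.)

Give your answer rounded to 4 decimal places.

Answer: 2.4000

Derivation:
Step 0: x=[8.3000] v=[0.0000]
Step 1: x=[8.0760] v=[-1.1200]
Step 2: x=[7.6459] v=[-2.1504]
Step 3: x=[7.0441] v=[-3.0088]
Step 4: x=[6.3188] v=[-3.6264]
Step 5: x=[5.5280] v=[-3.9539]
Step 6: x=[4.7350] v=[-3.9651]
Step 7: x=[4.0032] v=[-3.6591]
Step 8: x=[3.3911] v=[-3.0604]
Step 9: x=[2.9477] v=[-2.2168]
Step 10: x=[2.7085] v=[-1.1959]
Step 11: x=[2.6926] v=[-0.0793]
Step 12: x=[2.9013] v=[1.0437]
First v>=0 after going negative at step 12, time=2.4000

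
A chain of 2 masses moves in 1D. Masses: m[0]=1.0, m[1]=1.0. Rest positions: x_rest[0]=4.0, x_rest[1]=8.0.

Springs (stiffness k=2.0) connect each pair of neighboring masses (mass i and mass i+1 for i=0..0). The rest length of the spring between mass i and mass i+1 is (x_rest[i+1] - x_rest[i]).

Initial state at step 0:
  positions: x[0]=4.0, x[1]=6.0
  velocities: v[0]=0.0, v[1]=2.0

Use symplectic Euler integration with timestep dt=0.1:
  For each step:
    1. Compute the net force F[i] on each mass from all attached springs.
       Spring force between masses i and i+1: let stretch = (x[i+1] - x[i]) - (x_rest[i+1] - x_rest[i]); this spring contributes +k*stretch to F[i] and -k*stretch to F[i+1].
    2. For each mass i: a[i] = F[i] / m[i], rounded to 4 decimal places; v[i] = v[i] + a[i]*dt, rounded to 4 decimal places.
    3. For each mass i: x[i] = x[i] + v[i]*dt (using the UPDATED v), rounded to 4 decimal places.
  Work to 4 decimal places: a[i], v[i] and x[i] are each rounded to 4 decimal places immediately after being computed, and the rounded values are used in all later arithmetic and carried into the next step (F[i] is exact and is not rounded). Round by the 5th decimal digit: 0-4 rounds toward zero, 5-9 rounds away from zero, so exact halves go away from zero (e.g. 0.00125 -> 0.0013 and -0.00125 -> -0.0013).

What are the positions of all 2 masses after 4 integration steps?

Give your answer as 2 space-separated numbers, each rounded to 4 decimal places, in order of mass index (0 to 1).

Step 0: x=[4.0000 6.0000] v=[0.0000 2.0000]
Step 1: x=[3.9600 6.2400] v=[-0.4000 2.4000]
Step 2: x=[3.8856 6.5144] v=[-0.7440 2.7440]
Step 3: x=[3.7838 6.8162] v=[-1.0182 3.0182]
Step 4: x=[3.6626 7.1374] v=[-1.2117 3.2117]

Answer: 3.6626 7.1374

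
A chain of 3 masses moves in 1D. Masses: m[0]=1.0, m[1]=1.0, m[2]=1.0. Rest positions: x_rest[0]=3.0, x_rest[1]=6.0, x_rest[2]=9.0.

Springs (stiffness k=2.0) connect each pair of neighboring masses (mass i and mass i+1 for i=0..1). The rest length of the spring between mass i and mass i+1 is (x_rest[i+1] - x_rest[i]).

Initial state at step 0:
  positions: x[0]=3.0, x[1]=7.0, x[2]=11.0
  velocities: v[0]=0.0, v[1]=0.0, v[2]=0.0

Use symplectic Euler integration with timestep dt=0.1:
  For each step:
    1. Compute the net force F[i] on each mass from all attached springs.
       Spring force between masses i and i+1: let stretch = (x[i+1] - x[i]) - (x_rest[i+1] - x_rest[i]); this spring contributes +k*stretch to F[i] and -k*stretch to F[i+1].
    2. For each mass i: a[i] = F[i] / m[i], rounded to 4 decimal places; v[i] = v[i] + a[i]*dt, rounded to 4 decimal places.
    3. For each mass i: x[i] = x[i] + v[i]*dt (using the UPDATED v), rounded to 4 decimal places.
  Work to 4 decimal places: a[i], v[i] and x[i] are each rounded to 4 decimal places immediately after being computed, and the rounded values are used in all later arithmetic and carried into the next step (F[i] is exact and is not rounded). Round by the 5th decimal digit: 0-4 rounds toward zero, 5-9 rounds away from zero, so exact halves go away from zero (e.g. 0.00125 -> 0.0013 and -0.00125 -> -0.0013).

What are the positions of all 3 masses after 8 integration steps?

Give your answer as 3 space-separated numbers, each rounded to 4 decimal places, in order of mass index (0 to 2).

Answer: 3.6397 7.0000 10.3604

Derivation:
Step 0: x=[3.0000 7.0000 11.0000] v=[0.0000 0.0000 0.0000]
Step 1: x=[3.0200 7.0000 10.9800] v=[0.2000 0.0000 -0.2000]
Step 2: x=[3.0596 7.0000 10.9404] v=[0.3960 0.0000 -0.3960]
Step 3: x=[3.1180 7.0000 10.8820] v=[0.5841 0.0000 -0.5841]
Step 4: x=[3.1941 7.0000 10.8060] v=[0.7605 0.0000 -0.7605]
Step 5: x=[3.2863 7.0000 10.7138] v=[0.9217 0.0000 -0.9217]
Step 6: x=[3.3927 7.0000 10.6074] v=[1.0644 0.0000 -1.0645]
Step 7: x=[3.5113 7.0000 10.4888] v=[1.1859 0.0000 -1.1860]
Step 8: x=[3.6397 7.0000 10.3604] v=[1.2836 0.0000 -1.2838]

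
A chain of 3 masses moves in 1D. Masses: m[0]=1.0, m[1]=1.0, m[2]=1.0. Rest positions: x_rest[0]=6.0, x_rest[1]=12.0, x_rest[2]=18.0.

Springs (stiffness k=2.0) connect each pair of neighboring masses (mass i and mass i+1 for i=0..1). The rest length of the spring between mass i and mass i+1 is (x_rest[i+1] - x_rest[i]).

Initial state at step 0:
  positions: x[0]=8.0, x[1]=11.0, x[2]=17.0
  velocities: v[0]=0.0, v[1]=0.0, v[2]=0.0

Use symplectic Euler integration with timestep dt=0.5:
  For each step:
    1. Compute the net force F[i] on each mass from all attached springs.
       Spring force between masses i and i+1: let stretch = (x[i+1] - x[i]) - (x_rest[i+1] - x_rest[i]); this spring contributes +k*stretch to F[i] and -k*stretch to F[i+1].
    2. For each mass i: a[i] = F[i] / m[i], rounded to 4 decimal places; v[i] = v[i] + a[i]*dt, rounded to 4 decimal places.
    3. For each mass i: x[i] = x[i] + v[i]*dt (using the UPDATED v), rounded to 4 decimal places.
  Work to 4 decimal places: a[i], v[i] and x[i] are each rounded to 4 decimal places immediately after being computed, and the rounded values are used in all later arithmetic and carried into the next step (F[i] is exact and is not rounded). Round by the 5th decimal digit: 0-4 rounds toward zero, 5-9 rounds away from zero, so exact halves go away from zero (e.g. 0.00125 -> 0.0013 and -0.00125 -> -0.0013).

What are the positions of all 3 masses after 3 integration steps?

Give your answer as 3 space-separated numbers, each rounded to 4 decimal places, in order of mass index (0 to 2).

Step 0: x=[8.0000 11.0000 17.0000] v=[0.0000 0.0000 0.0000]
Step 1: x=[6.5000 12.5000 17.0000] v=[-3.0000 3.0000 0.0000]
Step 2: x=[5.0000 13.2500 17.7500] v=[-3.0000 1.5000 1.5000]
Step 3: x=[4.6250 12.1250 19.2500] v=[-0.7500 -2.2500 3.0000]

Answer: 4.6250 12.1250 19.2500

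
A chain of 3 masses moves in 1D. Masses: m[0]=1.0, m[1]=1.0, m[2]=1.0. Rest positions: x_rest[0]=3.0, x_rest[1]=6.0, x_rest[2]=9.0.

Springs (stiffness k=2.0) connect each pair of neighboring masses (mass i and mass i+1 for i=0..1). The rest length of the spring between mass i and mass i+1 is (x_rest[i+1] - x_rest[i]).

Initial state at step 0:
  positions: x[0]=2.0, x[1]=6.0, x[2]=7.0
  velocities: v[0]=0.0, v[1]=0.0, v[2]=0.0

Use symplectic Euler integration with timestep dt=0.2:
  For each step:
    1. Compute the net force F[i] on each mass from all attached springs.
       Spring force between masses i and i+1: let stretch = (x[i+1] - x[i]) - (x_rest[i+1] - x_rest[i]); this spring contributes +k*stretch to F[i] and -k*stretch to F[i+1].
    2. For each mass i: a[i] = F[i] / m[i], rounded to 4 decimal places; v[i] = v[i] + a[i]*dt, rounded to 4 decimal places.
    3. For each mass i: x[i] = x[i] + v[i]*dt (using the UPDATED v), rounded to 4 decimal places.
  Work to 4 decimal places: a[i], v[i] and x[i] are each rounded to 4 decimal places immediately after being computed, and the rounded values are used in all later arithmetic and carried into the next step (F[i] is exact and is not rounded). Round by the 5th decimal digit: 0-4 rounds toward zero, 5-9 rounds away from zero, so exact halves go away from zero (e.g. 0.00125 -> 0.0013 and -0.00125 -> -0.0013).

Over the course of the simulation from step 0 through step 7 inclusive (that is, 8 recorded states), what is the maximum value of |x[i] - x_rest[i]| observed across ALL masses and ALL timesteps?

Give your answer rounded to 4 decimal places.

Answer: 2.0285

Derivation:
Step 0: x=[2.0000 6.0000 7.0000] v=[0.0000 0.0000 0.0000]
Step 1: x=[2.0800 5.7600 7.1600] v=[0.4000 -1.2000 0.8000]
Step 2: x=[2.2144 5.3376 7.4480] v=[0.6720 -2.1120 1.4400]
Step 3: x=[2.3587 4.8342 7.8072] v=[0.7213 -2.5171 1.7958]
Step 4: x=[2.4610 4.3706 8.1685] v=[0.5115 -2.3181 1.8066]
Step 5: x=[2.4761 4.0580 8.4660] v=[0.0753 -1.5628 1.4874]
Step 6: x=[2.3777 3.9715 8.6508] v=[-0.4919 -0.4324 0.9242]
Step 7: x=[2.1668 4.1319 8.7013] v=[-1.0544 0.8018 0.2525]
Max displacement = 2.0285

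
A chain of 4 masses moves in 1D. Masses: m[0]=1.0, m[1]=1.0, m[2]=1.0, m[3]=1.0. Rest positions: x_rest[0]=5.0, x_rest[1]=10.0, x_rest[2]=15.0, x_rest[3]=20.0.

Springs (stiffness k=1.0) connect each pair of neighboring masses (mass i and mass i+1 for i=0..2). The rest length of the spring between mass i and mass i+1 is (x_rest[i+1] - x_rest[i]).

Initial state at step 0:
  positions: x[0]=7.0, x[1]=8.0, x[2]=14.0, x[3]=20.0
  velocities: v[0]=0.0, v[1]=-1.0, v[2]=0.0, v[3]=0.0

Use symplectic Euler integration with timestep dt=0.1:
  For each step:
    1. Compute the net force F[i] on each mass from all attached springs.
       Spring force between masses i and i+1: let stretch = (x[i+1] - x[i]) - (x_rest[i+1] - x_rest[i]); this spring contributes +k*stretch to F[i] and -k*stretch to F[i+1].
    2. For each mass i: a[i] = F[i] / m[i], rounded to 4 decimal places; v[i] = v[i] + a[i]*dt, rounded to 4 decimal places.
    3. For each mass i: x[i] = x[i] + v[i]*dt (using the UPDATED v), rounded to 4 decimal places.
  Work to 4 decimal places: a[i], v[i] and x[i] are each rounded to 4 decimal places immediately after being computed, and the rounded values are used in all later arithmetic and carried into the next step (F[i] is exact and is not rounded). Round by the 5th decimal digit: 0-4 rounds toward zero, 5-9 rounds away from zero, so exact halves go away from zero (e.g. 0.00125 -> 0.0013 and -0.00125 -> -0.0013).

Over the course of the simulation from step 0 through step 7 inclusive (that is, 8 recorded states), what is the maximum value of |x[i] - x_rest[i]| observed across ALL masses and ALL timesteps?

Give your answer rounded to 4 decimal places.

Step 0: x=[7.0000 8.0000 14.0000 20.0000] v=[0.0000 -1.0000 0.0000 0.0000]
Step 1: x=[6.9600 7.9500 14.0000 19.9900] v=[-0.4000 -0.5000 0.0000 -0.1000]
Step 2: x=[6.8799 7.9506 13.9994 19.9701] v=[-0.8010 0.0060 -0.0060 -0.1990]
Step 3: x=[6.7605 8.0010 13.9980 19.9405] v=[-1.1939 0.5038 -0.0138 -0.2961]
Step 4: x=[6.6035 8.0990 13.9961 19.9015] v=[-1.5699 0.9795 -0.0193 -0.3904]
Step 5: x=[6.4115 8.2410 13.9943 19.8534] v=[-1.9204 1.4197 -0.0185 -0.4809]
Step 6: x=[6.1878 8.4222 13.9935 19.7967] v=[-2.2375 1.8121 -0.0079 -0.5668]
Step 7: x=[5.9364 8.6368 13.9950 19.7320] v=[-2.5141 2.1458 0.0153 -0.6471]
Max displacement = 2.0500

Answer: 2.0500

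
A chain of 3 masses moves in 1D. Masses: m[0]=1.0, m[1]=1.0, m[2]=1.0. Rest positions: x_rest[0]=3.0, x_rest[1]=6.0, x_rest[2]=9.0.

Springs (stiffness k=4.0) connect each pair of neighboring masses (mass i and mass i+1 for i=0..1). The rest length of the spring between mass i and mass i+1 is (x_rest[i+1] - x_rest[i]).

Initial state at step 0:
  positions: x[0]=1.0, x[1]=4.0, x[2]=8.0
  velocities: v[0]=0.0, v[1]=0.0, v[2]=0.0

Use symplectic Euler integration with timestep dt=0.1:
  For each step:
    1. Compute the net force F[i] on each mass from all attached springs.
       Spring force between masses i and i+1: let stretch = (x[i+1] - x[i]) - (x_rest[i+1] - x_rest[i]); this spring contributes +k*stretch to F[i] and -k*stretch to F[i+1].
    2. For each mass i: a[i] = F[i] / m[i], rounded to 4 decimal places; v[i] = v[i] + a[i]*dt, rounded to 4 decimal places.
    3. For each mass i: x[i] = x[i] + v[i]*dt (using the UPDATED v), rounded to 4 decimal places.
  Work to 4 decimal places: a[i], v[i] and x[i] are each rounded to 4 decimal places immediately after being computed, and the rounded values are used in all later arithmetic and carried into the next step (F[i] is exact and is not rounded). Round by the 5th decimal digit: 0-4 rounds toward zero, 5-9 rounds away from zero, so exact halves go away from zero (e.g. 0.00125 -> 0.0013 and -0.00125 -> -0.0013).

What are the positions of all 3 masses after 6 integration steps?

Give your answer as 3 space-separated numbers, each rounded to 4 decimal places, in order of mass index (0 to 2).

Answer: 1.0919 4.5494 7.3587

Derivation:
Step 0: x=[1.0000 4.0000 8.0000] v=[0.0000 0.0000 0.0000]
Step 1: x=[1.0000 4.0400 7.9600] v=[0.0000 0.4000 -0.4000]
Step 2: x=[1.0016 4.1152 7.8832] v=[0.0160 0.7520 -0.7680]
Step 3: x=[1.0077 4.2166 7.7757] v=[0.0614 1.0138 -1.0752]
Step 4: x=[1.0222 4.3320 7.6458] v=[0.1450 1.1539 -1.2988]
Step 5: x=[1.0491 4.4476 7.5034] v=[0.2689 1.1555 -1.4243]
Step 6: x=[1.0919 4.5494 7.3587] v=[0.4283 1.0184 -1.4466]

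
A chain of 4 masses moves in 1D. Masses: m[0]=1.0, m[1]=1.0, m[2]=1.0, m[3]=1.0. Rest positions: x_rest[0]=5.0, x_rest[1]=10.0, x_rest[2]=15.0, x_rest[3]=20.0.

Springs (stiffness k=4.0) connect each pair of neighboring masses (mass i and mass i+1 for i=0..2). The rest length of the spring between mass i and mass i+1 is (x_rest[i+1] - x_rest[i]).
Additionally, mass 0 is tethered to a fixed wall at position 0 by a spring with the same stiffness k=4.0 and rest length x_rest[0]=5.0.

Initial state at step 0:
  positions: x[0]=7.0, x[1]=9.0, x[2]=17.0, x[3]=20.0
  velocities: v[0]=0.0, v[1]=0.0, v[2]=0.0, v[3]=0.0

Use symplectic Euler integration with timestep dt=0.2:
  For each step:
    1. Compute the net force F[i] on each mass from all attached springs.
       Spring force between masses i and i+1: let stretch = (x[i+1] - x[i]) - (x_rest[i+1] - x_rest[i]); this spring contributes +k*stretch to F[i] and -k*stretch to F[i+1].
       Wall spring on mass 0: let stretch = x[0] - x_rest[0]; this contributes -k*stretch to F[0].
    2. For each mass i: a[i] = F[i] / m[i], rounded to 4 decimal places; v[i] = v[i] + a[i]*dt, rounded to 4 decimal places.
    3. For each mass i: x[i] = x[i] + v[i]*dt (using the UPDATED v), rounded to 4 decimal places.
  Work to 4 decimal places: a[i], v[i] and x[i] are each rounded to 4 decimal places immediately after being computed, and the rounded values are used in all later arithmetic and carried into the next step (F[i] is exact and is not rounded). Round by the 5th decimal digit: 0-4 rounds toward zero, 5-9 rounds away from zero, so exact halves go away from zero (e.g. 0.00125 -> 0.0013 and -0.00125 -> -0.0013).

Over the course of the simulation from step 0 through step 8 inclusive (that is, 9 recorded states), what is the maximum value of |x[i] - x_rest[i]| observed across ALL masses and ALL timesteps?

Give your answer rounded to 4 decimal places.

Answer: 2.2635

Derivation:
Step 0: x=[7.0000 9.0000 17.0000 20.0000] v=[0.0000 0.0000 0.0000 0.0000]
Step 1: x=[6.2000 9.9600 16.2000 20.3200] v=[-4.0000 4.8000 -4.0000 1.6000]
Step 2: x=[5.0096 11.3168 15.0608 20.7808] v=[-5.9520 6.7840 -5.6960 2.3040]
Step 3: x=[4.0268 12.2635 14.2378 21.1264] v=[-4.9139 4.7334 -4.1152 1.7280]
Step 4: x=[3.7176 12.2082 14.2010 21.1698] v=[-1.5460 -0.2765 -0.1838 0.2171]
Step 5: x=[4.1721 11.1133 14.9604 20.8982] v=[2.2724 -5.4747 3.7970 -1.3579]
Step 6: x=[5.0696 9.5233 16.0543 20.4766] v=[4.4877 -7.9500 5.4696 -2.1081]
Step 7: x=[5.8686 8.2657 16.8108 20.1474] v=[3.9950 -6.2882 3.7826 -1.6459]
Step 8: x=[6.1122 7.9917 16.7340 20.0844] v=[1.2178 -1.3698 -0.3842 -0.3152]
Max displacement = 2.2635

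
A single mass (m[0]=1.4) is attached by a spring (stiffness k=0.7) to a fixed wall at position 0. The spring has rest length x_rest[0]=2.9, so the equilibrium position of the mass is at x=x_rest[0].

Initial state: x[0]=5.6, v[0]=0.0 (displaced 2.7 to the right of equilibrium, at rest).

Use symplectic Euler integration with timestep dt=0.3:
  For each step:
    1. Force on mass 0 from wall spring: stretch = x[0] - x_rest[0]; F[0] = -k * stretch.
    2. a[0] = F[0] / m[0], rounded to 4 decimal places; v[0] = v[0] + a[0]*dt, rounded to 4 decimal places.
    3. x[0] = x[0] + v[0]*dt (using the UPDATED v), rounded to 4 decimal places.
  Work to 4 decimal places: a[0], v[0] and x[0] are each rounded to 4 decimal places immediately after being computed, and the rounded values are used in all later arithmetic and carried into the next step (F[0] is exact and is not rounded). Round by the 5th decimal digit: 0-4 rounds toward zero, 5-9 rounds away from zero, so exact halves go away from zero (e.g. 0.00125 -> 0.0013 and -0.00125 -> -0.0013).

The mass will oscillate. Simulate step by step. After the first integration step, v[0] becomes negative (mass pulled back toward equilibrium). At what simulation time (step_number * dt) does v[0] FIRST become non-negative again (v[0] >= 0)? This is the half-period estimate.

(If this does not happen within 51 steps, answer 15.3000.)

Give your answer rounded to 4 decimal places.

Answer: 4.5000

Derivation:
Step 0: x=[5.6000] v=[0.0000]
Step 1: x=[5.4785] v=[-0.4050]
Step 2: x=[5.2410] v=[-0.7918]
Step 3: x=[4.8981] v=[-1.1430]
Step 4: x=[4.4653] v=[-1.4427]
Step 5: x=[3.9621] v=[-1.6775]
Step 6: x=[3.4111] v=[-1.8368]
Step 7: x=[2.8371] v=[-1.9135]
Step 8: x=[2.2659] v=[-1.9041]
Step 9: x=[1.7232] v=[-1.8090]
Step 10: x=[1.2335] v=[-1.6325]
Step 11: x=[0.8188] v=[-1.3825]
Step 12: x=[0.4977] v=[-1.0703]
Step 13: x=[0.2847] v=[-0.7099]
Step 14: x=[0.1894] v=[-0.3176]
Step 15: x=[0.2161] v=[0.0890]
First v>=0 after going negative at step 15, time=4.5000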